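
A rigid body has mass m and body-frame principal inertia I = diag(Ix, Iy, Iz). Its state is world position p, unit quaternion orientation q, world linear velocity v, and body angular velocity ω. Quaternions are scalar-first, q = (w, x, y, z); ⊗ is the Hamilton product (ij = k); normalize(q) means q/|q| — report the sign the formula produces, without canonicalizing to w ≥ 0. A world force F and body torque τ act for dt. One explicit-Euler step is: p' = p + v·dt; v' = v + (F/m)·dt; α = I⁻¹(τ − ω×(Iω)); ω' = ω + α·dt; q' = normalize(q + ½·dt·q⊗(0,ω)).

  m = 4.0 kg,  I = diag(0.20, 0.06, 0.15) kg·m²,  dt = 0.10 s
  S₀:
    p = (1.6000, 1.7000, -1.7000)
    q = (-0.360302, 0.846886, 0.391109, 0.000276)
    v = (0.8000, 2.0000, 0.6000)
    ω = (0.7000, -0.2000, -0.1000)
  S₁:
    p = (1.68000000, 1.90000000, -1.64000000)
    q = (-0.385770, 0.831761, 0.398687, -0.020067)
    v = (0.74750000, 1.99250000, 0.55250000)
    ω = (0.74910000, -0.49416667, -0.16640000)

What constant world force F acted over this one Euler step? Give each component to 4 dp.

F = (-2.1000, -0.3000, -1.9000)

velocity change Δv = (-0.05250000, -0.00750000, -0.04750000)
applied force F = (-2.1000, -0.3000, -1.9000)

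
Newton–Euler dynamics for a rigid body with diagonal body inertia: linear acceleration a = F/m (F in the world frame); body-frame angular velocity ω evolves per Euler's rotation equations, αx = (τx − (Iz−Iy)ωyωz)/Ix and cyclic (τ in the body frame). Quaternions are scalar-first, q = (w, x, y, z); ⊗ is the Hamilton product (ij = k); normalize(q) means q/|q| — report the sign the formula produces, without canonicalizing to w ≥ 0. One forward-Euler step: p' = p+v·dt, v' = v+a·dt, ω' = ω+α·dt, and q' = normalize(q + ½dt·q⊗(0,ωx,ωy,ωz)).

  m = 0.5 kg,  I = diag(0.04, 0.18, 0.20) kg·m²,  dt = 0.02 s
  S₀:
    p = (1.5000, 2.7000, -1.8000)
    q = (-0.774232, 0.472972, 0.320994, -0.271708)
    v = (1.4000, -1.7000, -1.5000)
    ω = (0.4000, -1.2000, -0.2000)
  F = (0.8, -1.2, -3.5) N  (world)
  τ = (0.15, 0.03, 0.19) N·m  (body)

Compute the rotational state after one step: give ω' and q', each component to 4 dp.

α = I⁻¹(τ − ω×Iω) = (3.6300, 0.0956, 1.2860)
new body rate ω' = (0.4726, -1.1981, -0.1743)
2q̇ = q⊗(0,ω) = (0.1416624, -0.6999412, 0.9149896, -0.5411176)
q + ½dt·q⊗(0,ω), renormalized = (-0.7728, 0.4659, 0.3301, -0.2771)

ω' = (0.4726, -1.1981, -0.1743)
q' = (-0.7728, 0.4659, 0.3301, -0.2771)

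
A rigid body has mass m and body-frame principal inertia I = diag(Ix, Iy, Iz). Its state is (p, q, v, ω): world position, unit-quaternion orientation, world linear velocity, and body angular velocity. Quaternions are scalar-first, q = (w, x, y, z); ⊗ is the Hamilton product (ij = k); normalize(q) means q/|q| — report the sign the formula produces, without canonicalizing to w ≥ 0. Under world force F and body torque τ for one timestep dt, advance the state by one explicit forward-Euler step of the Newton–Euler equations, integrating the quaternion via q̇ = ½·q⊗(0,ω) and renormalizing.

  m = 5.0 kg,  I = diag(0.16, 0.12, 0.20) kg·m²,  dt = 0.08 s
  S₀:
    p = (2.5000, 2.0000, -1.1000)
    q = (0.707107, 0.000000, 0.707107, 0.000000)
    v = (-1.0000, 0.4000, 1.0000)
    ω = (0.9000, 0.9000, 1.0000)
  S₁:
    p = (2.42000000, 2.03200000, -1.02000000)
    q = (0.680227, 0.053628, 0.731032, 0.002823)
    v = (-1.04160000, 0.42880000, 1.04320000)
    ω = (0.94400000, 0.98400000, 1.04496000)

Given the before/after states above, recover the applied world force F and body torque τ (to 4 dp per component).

F = (-2.6000, 1.8000, 2.7000)
τ = (0.1600, 0.0900, 0.0800)

rate change Δω = (0.04400000, 0.08400000, 0.04496000)
precession coupling = (0.0720, -0.0360, -0.0324)
I·α + gyro = (0.1600, 0.0900, 0.0800)
velocity change Δv = (-0.04160000, 0.02880000, 0.04320000)
F = m·Δv/dt = (-2.6000, 1.8000, 2.7000)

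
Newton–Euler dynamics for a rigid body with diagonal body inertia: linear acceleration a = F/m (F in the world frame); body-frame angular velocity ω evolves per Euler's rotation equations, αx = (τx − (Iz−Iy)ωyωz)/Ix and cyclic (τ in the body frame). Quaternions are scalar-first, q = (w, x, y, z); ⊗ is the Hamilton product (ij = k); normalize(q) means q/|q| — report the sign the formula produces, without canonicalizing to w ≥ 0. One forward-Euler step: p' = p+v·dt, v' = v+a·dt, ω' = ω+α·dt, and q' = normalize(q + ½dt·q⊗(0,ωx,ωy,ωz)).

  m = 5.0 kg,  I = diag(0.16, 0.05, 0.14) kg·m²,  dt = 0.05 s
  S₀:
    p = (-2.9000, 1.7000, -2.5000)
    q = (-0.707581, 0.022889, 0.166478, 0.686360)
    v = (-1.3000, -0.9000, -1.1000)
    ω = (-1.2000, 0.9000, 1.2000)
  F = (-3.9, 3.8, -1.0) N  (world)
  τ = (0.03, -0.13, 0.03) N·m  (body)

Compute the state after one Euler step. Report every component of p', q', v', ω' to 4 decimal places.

p' = (-2.9650, 1.6550, -2.5550)
q' = (-0.7304, 0.0336, 0.1291, 0.6699)
v' = (-1.3390, -0.8620, -1.1100)
ω' = (-1.2210, 0.7988, 1.1683)

linear accel F/m = (-0.7800, 0.7600, -0.2000)
new position p' = (-2.9650, 1.6550, -2.5550)
v + (F/m)dt = (-1.3390, -0.8620, -1.1100)
ω×(Iω) gyroscopic = (0.0972, -0.0288, 0.1188)
α = I⁻¹(τ − ω×Iω) = (-0.4200, -2.0240, -0.6343)
ω + α·dt = (-1.2210, 0.7988, 1.1683)
Hamilton product q⊗(0,ω) = (-0.9459954, 0.4311468, -1.4879217, -0.6287235)
q' = normalize(q + ½dt·q⊗(0,ω)) = (-0.7304, 0.0336, 0.1291, 0.6699)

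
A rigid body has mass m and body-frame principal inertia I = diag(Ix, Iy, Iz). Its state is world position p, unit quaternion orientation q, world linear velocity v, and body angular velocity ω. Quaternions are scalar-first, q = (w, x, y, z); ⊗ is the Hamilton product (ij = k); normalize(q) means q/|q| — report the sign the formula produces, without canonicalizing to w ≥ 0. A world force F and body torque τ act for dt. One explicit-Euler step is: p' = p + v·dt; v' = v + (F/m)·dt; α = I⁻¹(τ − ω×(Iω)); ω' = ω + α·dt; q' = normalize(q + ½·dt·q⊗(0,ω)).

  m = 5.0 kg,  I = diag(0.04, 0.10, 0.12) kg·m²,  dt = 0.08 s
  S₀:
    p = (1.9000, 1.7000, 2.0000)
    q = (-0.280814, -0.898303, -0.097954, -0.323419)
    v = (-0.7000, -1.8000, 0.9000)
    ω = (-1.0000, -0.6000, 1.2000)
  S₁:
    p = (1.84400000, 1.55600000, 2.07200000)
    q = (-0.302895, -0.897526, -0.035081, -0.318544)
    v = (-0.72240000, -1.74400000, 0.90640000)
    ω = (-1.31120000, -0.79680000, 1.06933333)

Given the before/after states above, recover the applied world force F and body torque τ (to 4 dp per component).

F = (-1.4000, 3.5000, 0.4000)
τ = (-0.1700, -0.1500, -0.1600)

ω₁ − ω₀ = (-0.31120000, -0.19680000, -0.13066667)
ω₀×(Iω₀) = (-0.0144, 0.0960, 0.0360)
I·α + gyro = (-0.1700, -0.1500, -0.1600)
Δv = v₁−v₀ = (-0.02240000, 0.05600000, 0.00640000)
applied force F = (-1.4000, 3.5000, 0.4000)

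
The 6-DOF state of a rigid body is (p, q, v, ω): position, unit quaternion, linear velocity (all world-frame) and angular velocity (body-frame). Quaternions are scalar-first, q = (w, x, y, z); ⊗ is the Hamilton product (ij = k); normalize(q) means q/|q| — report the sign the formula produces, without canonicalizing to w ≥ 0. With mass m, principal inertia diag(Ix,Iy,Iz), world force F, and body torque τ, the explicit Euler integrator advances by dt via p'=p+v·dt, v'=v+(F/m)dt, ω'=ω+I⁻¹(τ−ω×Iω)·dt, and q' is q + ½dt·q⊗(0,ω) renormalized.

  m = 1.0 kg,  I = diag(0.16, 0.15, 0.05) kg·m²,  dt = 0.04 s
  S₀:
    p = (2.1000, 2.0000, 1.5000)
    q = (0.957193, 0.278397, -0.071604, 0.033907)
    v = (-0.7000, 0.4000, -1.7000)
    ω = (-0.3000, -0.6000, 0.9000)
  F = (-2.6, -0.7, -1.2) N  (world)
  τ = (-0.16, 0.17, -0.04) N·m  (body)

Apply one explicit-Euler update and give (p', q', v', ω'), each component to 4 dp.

p' = (2.0720, 2.0160, 1.4320)
q' = (0.9572, 0.2717, -0.0883, 0.0474)
v' = (-0.8040, 0.3720, -1.7480)
ω' = (-0.3535, -0.5467, 0.8694)

p + v·dt = (2.0720, 2.0160, 1.4320)
v + (F/m)dt = (-0.8040, 0.3720, -1.7480)
gyro term ω×Iω = (0.0540, -0.0297, -0.0018)
α = I⁻¹(τ − ω×Iω) = (-1.3375, 1.3313, -0.7640)
new body rate ω' = (-0.3535, -0.5467, 0.8694)
Hamilton product q⊗(0,ω) = (0.0100404, -0.3312573, -0.8350452, 0.6729543)
updated quaternion q' = (0.9572, 0.2717, -0.0883, 0.0474)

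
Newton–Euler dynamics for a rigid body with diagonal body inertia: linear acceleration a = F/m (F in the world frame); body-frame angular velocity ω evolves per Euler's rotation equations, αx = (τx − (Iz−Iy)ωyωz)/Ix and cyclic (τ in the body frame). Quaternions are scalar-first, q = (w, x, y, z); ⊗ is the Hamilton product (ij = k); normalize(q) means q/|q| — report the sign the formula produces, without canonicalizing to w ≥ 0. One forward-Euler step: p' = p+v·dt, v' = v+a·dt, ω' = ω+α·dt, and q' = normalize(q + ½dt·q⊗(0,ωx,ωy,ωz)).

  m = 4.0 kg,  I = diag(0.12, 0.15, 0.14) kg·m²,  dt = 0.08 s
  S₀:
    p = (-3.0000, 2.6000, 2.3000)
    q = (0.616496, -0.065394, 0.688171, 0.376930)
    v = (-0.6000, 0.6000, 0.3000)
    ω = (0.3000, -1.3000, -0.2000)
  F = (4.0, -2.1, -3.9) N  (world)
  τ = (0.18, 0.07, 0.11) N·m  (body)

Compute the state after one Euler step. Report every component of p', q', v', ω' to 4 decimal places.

p' = (-3.0480, 2.6480, 2.3240)
q' = (0.6551, -0.0438, 0.6592, 0.3666)
v' = (-0.5200, 0.5580, 0.2220)
ω' = (0.4217, -1.2633, -0.1305)

angular accel α = (1.5217, 0.4587, 0.8693)
ω + α·dt = (0.4217, -1.2633, -0.1305)
q⊗(0,ω) = (0.9896265, 0.5373236, -0.7014446, -0.2447383)
q' = normalize(q + ½dt·q⊗(0,ω)) = (0.6551, -0.0438, 0.6592, 0.3666)
linear accel F/m = (1.0000, -0.5250, -0.9750)
p' = p + v·dt = (-3.0480, 2.6480, 2.3240)
v + (F/m)dt = (-0.5200, 0.5580, 0.2220)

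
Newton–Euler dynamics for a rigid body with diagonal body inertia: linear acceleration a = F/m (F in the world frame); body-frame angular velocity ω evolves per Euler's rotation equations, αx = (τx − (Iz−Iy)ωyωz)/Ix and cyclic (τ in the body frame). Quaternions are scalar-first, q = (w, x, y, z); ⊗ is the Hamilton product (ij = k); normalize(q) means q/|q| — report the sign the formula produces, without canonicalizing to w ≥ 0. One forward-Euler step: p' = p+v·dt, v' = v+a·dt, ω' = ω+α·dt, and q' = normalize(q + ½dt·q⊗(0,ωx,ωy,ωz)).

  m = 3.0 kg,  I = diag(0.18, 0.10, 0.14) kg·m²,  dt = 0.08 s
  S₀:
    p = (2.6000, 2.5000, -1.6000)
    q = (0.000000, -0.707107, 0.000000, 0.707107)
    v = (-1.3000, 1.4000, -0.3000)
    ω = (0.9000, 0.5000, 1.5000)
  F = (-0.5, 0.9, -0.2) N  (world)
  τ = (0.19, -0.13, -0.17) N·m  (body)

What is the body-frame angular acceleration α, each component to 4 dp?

precession coupling ω×(Iω) = (0.0300, 0.0540, -0.0360)
(τ − ω×Iω)/I = (0.8889, -1.8400, -0.9571)

α = (0.8889, -1.8400, -0.9571)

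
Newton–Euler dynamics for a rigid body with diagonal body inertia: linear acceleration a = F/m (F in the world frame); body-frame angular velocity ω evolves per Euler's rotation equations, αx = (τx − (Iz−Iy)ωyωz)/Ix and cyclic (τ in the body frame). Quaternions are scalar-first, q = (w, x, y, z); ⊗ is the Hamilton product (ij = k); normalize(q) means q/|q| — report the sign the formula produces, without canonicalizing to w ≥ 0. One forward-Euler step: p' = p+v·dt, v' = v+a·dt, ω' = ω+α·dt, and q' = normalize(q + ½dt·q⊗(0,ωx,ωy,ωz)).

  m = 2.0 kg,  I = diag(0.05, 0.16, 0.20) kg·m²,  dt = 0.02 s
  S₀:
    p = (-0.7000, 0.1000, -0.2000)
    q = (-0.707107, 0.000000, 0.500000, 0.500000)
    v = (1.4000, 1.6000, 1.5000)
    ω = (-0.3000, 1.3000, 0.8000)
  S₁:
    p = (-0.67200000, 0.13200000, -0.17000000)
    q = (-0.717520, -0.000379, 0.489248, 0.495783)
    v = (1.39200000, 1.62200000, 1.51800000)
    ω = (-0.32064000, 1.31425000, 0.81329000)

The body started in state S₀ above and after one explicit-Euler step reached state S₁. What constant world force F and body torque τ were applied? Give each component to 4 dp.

ω₁ − ω₀ = (-0.02064000, 0.01425000, 0.01329000)
ω₀×(Iω₀) = (0.0416, 0.0360, -0.0429)
τ = I·(Δω/dt) + ω₀×(Iω₀) = (-0.0100, 0.1500, 0.0900)
Δv = v₁−v₀ = (-0.00800000, 0.02200000, 0.01800000)
applied force F = (-0.8000, 2.2000, 1.8000)

F = (-0.8000, 2.2000, 1.8000)
τ = (-0.0100, 0.1500, 0.0900)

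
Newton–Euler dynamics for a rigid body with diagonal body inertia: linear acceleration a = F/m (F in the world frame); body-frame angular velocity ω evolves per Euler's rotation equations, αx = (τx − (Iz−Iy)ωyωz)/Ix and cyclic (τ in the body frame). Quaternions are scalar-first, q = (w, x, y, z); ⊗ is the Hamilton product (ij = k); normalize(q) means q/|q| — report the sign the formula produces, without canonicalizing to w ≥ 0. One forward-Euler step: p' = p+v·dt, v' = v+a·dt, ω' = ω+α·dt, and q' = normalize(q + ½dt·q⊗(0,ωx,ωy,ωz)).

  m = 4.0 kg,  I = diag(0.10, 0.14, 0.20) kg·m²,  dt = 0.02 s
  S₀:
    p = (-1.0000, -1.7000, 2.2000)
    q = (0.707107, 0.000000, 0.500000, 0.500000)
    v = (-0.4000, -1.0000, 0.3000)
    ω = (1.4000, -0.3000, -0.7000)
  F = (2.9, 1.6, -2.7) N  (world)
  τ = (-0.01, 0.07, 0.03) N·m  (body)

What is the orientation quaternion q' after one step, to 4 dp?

q' = (0.7120, 0.0079, 0.5048, 0.4880)

q⊗(0,ω) = (0.5000000, 0.7899498, 0.4878679, -1.1949749)
q + ½dt·q⊗(0,ω), renormalized = (0.7120, 0.0079, 0.5048, 0.4880)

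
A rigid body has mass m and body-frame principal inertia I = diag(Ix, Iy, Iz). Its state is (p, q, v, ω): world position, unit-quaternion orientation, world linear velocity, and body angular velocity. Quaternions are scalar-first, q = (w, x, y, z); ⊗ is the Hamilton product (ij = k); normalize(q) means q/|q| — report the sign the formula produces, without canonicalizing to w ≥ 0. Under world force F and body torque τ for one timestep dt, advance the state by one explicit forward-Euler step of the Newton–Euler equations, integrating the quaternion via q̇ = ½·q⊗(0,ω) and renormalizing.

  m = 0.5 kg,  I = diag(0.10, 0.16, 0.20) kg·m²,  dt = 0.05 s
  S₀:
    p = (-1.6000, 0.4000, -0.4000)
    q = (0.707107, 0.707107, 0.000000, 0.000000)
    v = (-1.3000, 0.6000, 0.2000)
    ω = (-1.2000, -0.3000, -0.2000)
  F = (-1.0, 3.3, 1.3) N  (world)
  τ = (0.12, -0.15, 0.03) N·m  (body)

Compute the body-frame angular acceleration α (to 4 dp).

α = (1.1760, -0.7875, 0.0420)

gyro term ω×Iω = (0.0024, -0.0240, 0.0216)
(τ − ω×Iω)/I = (1.1760, -0.7875, 0.0420)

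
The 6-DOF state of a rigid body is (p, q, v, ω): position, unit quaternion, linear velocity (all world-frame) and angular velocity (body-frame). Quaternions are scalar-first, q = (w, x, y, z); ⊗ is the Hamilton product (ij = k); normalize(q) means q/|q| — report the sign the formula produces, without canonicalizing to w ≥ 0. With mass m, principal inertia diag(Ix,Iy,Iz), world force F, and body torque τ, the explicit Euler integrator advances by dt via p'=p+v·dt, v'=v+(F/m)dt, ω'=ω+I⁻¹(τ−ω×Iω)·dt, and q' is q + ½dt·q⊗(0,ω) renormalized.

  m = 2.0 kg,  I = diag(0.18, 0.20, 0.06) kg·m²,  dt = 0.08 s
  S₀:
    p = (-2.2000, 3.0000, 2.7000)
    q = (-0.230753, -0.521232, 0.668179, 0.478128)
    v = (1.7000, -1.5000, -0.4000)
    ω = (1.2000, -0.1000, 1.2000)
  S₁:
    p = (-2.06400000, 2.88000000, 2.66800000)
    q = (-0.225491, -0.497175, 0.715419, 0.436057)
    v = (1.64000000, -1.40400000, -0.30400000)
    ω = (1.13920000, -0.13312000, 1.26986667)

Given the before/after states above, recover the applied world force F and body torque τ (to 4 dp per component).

F = (-1.5000, 2.4000, 2.4000)
τ = (-0.1200, 0.0900, 0.0500)

rate change Δω = (-0.06080000, -0.03312000, 0.06986667)
applied torque τ = (-0.1200, 0.0900, 0.0500)
v₁ − v₀ = (-0.06000000, 0.09600000, 0.09600000)
m·(v₁−v₀)/dt = (-1.5000, 2.4000, 2.4000)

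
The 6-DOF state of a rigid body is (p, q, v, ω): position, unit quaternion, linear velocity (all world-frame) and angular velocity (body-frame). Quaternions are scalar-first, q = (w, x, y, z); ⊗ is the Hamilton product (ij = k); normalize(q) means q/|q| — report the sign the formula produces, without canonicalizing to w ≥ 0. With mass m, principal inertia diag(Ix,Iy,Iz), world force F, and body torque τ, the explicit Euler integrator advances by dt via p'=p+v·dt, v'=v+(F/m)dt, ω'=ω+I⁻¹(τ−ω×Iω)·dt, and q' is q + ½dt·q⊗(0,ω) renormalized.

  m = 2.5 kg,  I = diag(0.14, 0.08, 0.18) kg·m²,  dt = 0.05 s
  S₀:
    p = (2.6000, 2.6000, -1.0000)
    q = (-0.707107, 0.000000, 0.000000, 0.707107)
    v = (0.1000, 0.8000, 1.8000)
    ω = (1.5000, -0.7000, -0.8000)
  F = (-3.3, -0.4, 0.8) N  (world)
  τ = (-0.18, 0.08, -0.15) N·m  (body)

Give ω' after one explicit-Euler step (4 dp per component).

ω×(Iω) gyroscopic = (0.0560, 0.0480, 0.0630)
α = I⁻¹(τ − ω×Iω) = (-1.6857, 0.4000, -1.1833)
ω' = ω + α·dt = (1.4157, -0.6800, -0.8592)

ω' = (1.4157, -0.6800, -0.8592)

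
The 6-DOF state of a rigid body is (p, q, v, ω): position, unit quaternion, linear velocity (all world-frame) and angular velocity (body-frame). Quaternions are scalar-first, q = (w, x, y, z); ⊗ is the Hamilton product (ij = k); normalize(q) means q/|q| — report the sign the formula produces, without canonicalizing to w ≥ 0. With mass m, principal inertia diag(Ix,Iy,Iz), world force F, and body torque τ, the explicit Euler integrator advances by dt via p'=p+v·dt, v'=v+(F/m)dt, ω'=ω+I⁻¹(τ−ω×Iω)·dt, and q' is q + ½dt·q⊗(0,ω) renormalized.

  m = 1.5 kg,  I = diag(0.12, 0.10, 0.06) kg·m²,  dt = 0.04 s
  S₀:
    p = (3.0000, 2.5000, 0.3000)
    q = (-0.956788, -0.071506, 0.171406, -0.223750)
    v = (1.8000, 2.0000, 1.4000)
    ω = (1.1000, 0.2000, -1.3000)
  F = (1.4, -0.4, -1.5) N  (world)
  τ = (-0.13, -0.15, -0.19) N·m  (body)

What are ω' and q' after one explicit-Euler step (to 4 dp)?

ω' = (1.0532, 0.1743, -1.4237)
q' = (-0.9612, -0.0961, 0.1607, -0.2028)

α = I⁻¹(τ − ω×Iω) = (-1.1700, -0.6420, -3.0933)
new body rate ω' = (1.0532, 0.1743, -1.4237)
Hamilton product q⊗(0,ω) = (-0.2464996, -1.2305446, -0.5304404, 1.0409766)
updated quaternion q' = (-0.9612, -0.0961, 0.1607, -0.2028)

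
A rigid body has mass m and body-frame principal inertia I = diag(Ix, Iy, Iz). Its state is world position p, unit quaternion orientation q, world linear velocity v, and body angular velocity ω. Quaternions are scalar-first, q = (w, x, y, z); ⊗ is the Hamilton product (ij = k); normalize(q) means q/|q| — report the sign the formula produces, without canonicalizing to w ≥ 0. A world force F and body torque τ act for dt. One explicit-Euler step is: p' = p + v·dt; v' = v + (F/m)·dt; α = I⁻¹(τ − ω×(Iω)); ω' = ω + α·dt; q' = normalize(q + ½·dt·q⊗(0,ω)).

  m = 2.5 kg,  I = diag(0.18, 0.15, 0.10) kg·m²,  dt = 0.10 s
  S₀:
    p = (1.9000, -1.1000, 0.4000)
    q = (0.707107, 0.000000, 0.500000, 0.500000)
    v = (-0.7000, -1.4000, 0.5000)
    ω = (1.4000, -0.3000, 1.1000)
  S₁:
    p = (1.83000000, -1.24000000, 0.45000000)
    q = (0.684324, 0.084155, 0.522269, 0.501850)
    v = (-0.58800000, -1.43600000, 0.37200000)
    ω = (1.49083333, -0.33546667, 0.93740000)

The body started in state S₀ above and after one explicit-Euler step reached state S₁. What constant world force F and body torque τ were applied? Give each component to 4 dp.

ω₁ − ω₀ = (0.09083333, -0.03546667, -0.16260000)
precession coupling = (0.0165, 0.1232, 0.0126)
τ = I·(Δω/dt) + ω₀×(Iω₀) = (0.1800, 0.0700, -0.1500)
v₁ − v₀ = (0.11200000, -0.03600000, -0.12800000)
applied force F = (2.8000, -0.9000, -3.2000)

F = (2.8000, -0.9000, -3.2000)
τ = (0.1800, 0.0700, -0.1500)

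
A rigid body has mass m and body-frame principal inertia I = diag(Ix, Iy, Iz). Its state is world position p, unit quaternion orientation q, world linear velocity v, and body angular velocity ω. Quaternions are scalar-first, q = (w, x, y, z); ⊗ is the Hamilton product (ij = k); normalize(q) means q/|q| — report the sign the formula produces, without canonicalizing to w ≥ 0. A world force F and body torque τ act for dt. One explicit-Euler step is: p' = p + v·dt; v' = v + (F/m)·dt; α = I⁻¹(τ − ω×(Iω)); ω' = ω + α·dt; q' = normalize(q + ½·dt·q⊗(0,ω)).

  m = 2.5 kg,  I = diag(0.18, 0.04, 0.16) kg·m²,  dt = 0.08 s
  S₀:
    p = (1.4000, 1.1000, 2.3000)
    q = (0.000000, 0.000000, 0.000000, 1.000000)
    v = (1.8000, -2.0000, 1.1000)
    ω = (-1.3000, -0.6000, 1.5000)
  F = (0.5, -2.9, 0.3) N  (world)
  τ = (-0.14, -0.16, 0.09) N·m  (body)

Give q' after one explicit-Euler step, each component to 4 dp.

q' = (-0.0598, 0.0239, -0.0518, 0.9966)

2q̇ = q⊗(0,ω) = (-1.5000000, 0.6000000, -1.3000000, 0.0000000)
q' = normalize(q + ½dt·q⊗(0,ω)) = (-0.0598, 0.0239, -0.0518, 0.9966)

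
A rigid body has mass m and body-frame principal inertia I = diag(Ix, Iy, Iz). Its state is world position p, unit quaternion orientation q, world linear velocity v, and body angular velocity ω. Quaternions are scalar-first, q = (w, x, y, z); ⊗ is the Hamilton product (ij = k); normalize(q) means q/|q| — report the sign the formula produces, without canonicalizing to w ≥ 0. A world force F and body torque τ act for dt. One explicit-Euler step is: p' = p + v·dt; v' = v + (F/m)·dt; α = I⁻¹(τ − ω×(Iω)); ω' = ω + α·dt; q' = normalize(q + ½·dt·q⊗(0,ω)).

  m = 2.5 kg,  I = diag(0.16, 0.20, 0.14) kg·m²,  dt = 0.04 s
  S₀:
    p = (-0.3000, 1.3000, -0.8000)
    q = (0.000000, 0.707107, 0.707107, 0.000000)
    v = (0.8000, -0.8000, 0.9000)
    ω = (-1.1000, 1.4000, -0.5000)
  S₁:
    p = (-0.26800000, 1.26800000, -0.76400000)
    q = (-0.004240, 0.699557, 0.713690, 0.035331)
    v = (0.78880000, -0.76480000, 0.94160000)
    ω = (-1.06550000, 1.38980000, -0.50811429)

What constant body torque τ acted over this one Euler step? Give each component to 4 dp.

τ = (0.1800, -0.0400, -0.0900)

Δω = ω₁−ω₀ = (0.03450000, -0.01020000, -0.00811429)
ω₀×(Iω₀) = (0.0420, 0.0110, -0.0616)
applied torque τ = (0.1800, -0.0400, -0.0900)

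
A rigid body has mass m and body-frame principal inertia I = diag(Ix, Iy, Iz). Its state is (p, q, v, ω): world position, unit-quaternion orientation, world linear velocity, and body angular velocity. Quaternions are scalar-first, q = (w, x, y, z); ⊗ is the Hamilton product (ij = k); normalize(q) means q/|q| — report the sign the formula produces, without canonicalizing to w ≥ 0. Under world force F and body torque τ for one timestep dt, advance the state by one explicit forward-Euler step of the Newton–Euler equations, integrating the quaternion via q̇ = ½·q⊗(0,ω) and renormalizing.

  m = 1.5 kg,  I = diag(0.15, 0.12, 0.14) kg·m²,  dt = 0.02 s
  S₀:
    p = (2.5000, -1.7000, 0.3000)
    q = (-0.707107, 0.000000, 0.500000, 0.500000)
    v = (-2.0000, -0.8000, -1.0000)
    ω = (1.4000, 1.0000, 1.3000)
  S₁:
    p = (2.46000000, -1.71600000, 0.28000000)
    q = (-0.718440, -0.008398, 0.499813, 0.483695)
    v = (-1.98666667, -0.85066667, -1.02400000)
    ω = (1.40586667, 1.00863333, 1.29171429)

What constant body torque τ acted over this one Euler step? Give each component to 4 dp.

τ = (0.0700, 0.0700, -0.1000)

ω₁ − ω₀ = (0.00586667, 0.00863333, -0.00828571)
I·α + gyro = (0.0700, 0.0700, -0.1000)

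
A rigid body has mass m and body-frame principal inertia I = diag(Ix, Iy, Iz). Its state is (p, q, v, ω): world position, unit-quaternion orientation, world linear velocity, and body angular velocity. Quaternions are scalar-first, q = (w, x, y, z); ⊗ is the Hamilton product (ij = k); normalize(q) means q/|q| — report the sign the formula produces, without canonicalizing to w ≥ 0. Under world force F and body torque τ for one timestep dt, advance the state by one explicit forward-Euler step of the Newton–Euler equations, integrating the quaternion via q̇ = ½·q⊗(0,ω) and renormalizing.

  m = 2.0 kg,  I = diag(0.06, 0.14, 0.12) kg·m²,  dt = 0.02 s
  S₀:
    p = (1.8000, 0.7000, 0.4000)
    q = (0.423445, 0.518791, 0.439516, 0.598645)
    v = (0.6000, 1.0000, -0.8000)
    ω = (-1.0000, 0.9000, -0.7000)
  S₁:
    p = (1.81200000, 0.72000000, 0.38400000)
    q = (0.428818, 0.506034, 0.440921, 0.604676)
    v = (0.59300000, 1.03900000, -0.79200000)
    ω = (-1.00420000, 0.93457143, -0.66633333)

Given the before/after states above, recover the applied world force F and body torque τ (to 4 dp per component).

ω₁ − ω₀ = (-0.00420000, 0.03457143, 0.03366667)
ω₀×(Iω₀) = (0.0126, -0.0420, -0.0720)
applied torque τ = (0.0000, 0.2000, 0.1300)
Δv = v₁−v₀ = (-0.00700000, 0.03900000, 0.00800000)
applied force F = (-0.7000, 3.9000, 0.8000)

F = (-0.7000, 3.9000, 0.8000)
τ = (0.0000, 0.2000, 0.1300)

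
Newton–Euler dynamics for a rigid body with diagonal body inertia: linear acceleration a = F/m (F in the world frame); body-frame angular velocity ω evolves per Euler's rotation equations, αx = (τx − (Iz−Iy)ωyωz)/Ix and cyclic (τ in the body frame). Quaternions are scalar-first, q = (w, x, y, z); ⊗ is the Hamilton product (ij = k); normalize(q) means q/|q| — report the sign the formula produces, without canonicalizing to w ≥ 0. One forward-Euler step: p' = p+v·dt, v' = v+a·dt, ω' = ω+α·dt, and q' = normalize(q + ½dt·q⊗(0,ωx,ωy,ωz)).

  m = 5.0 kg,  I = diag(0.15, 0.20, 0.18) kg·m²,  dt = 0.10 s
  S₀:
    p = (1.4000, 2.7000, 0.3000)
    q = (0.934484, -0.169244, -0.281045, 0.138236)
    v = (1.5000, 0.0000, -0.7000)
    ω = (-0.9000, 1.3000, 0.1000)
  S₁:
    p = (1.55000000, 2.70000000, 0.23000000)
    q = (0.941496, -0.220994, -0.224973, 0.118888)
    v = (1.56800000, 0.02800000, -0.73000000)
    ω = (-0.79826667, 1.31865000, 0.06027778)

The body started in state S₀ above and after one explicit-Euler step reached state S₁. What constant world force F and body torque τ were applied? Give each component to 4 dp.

F = (3.4000, 1.4000, -1.5000)
τ = (0.1500, 0.0400, -0.1300)

rate change Δω = (0.10173333, 0.01865000, -0.03972222)
precession coupling = (-0.0026, 0.0027, -0.0585)
applied torque τ = (0.1500, 0.0400, -0.1300)
Δv = v₁−v₀ = (0.06800000, 0.02800000, -0.03000000)
applied force F = (3.4000, 1.4000, -1.5000)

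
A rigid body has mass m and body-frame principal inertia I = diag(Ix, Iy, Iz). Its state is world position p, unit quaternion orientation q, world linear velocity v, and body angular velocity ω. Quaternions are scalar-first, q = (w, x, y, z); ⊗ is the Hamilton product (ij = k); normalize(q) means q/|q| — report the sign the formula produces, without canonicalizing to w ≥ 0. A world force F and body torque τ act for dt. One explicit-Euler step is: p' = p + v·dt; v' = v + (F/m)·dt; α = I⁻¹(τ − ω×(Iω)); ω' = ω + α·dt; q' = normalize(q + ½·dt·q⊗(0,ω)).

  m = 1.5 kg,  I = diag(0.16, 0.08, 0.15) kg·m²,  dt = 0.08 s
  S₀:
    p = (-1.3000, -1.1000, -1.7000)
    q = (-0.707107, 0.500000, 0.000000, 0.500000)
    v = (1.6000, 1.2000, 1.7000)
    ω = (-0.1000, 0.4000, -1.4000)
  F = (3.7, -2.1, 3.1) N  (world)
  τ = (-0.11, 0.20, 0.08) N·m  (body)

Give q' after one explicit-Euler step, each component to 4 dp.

q' = (-0.6760, 0.4940, 0.0147, 0.5467)

q⊗(0,ω) = (0.7500000, -0.1292893, 0.3671572, 1.1899498)
q' = normalize(q + ½dt·q⊗(0,ω)) = (-0.6760, 0.4940, 0.0147, 0.5467)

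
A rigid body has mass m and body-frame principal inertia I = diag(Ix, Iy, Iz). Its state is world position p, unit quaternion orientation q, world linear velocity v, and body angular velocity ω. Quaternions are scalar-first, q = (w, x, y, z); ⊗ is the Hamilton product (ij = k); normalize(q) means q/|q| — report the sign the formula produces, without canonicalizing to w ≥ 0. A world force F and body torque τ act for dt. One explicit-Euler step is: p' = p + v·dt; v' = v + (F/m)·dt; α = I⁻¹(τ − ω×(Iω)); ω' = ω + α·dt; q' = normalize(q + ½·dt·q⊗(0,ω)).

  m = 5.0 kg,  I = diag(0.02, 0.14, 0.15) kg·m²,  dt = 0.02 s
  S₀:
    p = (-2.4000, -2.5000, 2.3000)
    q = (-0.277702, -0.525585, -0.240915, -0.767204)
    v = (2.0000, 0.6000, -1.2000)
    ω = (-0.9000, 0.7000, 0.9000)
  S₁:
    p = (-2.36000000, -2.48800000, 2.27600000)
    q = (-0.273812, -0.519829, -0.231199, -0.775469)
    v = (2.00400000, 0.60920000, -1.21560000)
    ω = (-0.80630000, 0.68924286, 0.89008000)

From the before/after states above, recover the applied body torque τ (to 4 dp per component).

τ = (0.1000, 0.0300, -0.1500)

ω₁ − ω₀ = (0.09370000, -0.01075714, -0.00992000)
ω₀×(Iω₀) = (0.0063, 0.1053, -0.0756)
I·α + gyro = (0.1000, 0.0300, -0.1500)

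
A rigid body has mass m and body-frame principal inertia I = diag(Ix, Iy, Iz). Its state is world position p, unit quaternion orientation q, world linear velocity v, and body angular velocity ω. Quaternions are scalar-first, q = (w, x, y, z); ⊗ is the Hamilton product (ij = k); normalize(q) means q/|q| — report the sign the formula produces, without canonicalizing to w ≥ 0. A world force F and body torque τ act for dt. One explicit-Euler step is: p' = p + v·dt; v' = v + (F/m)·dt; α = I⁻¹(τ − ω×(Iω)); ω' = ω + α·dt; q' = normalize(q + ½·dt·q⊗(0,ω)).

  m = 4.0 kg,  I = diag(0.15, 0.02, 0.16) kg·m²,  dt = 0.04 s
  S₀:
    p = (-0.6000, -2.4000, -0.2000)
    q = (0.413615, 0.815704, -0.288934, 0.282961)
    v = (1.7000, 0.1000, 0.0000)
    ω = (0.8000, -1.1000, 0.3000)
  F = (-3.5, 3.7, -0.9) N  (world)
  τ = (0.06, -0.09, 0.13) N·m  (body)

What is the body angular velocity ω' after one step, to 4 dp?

ω' = (0.8283, -1.2752, 0.3039)

ω×(Iω) gyroscopic = (-0.0462, -0.0024, 0.1144)
(τ − ω×Iω)/I = (0.7080, -4.3800, 0.0975)
ω + α·dt = (0.8283, -1.2752, 0.3039)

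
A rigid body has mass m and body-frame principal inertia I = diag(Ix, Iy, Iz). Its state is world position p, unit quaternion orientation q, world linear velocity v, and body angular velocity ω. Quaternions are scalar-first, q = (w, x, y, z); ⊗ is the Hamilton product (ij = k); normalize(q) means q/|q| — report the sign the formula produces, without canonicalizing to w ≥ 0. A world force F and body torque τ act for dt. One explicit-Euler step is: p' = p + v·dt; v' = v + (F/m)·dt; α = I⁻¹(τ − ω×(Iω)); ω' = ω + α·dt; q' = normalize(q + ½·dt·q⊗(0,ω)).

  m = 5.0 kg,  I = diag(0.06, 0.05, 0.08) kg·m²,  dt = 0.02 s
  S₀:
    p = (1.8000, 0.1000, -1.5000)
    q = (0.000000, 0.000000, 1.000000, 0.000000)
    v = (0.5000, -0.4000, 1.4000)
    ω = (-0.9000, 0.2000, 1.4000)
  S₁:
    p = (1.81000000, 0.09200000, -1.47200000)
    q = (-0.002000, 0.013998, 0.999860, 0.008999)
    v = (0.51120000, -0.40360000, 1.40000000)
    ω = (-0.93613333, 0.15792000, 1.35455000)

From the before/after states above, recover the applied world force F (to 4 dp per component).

F = (2.8000, -0.9000, 0.0000)

velocity change Δv = (0.01120000, -0.00360000, 0.00000000)
F = m·Δv/dt = (2.8000, -0.9000, 0.0000)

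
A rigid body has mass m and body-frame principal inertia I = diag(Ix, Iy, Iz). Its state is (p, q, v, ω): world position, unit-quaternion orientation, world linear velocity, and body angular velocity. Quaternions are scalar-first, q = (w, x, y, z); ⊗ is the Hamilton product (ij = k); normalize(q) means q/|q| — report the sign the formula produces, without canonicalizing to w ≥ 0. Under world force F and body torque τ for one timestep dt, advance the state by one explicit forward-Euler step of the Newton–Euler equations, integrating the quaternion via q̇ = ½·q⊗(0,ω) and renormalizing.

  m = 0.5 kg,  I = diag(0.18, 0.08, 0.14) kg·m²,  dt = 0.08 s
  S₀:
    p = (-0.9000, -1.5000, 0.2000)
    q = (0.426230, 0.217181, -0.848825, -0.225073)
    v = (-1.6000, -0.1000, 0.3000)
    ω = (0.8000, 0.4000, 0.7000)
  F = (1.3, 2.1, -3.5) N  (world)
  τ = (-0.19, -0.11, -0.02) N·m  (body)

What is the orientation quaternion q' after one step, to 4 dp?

q' = (0.4387, 0.2104, -0.8544, -0.1823)

2q̇ = q⊗(0,ω) = (0.3233363, -0.1631643, -0.1615931, 1.0642934)
updated quaternion q' = (0.4387, 0.2104, -0.8544, -0.1823)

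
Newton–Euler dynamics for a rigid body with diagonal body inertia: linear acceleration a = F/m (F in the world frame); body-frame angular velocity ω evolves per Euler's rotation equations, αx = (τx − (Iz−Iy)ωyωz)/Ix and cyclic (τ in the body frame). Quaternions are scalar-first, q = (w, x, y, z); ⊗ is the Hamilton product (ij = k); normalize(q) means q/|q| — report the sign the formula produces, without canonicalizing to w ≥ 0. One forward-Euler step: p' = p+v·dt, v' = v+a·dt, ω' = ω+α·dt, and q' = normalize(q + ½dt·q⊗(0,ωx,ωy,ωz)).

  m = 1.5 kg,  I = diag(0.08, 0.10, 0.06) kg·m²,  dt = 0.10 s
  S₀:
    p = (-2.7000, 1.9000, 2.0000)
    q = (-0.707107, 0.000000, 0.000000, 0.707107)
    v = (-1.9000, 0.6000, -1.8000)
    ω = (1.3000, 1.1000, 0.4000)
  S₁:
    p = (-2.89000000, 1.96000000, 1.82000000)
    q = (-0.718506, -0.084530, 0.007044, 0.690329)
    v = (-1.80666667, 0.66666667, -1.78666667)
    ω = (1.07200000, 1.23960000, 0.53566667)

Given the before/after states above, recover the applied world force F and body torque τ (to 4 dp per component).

F = (1.4000, 1.0000, 0.2000)
τ = (-0.2000, 0.1500, 0.1100)

rate change Δω = (-0.22800000, 0.13960000, 0.13566667)
applied torque τ = (-0.2000, 0.1500, 0.1100)
v₁ − v₀ = (0.09333333, 0.06666667, 0.01333333)
F = m·Δv/dt = (1.4000, 1.0000, 0.2000)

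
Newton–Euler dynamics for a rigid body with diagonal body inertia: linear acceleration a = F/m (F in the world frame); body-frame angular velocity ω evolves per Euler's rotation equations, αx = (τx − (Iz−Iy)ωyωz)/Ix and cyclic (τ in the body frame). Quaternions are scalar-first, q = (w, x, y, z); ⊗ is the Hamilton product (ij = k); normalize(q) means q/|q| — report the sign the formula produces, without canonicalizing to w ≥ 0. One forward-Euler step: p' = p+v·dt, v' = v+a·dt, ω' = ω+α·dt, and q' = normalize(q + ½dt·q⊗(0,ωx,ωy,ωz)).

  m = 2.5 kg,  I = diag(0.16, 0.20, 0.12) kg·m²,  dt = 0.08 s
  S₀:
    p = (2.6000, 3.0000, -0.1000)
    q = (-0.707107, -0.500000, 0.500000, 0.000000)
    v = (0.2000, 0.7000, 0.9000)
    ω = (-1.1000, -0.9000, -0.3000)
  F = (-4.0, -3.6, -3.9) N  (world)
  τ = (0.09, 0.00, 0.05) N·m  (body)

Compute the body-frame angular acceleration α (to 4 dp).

ω×(Iω) gyroscopic = (-0.0216, 0.0132, 0.0396)
α = I⁻¹(τ − ω×Iω) = (0.6975, -0.0660, 0.0867)

α = (0.6975, -0.0660, 0.0867)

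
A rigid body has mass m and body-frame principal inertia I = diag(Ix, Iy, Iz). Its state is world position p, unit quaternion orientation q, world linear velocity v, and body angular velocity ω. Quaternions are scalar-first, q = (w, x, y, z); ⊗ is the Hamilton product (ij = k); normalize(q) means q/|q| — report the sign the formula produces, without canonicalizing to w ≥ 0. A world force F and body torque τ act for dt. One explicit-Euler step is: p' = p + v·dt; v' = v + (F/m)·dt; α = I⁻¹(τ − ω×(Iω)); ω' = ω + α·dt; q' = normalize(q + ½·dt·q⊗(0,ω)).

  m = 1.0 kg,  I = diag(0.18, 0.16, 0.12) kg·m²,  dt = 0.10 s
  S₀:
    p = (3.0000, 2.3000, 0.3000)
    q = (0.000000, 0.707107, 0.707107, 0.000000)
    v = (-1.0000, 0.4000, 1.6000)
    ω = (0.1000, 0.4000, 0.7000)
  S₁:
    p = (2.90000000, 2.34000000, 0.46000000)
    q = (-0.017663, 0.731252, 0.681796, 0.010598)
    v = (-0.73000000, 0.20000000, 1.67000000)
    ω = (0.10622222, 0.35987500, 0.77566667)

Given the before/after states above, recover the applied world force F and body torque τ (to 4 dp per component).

rate change Δω = (0.00622222, -0.04012500, 0.07566667)
applied torque τ = (0.0000, -0.0600, 0.0900)
v₁ − v₀ = (0.27000000, -0.20000000, 0.07000000)
F = m·Δv/dt = (2.7000, -2.0000, 0.7000)

F = (2.7000, -2.0000, 0.7000)
τ = (0.0000, -0.0600, 0.0900)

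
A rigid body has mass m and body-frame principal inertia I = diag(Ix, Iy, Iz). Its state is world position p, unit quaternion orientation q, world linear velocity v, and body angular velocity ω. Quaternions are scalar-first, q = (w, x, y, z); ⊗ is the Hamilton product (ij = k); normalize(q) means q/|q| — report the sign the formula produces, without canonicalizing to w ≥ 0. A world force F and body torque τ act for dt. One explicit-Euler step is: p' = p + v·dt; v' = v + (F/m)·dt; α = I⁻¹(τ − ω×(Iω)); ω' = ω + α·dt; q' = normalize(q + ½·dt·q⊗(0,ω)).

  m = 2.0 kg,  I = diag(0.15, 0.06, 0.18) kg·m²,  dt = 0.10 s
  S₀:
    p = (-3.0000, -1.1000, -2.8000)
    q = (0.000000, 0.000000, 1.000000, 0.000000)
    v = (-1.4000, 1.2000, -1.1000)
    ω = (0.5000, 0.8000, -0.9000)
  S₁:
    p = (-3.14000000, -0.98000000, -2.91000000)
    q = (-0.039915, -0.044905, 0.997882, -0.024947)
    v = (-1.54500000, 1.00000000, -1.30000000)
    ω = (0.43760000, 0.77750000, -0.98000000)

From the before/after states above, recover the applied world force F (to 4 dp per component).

Δv = v₁−v₀ = (-0.14500000, -0.20000000, -0.20000000)
applied force F = (-2.9000, -4.0000, -4.0000)

F = (-2.9000, -4.0000, -4.0000)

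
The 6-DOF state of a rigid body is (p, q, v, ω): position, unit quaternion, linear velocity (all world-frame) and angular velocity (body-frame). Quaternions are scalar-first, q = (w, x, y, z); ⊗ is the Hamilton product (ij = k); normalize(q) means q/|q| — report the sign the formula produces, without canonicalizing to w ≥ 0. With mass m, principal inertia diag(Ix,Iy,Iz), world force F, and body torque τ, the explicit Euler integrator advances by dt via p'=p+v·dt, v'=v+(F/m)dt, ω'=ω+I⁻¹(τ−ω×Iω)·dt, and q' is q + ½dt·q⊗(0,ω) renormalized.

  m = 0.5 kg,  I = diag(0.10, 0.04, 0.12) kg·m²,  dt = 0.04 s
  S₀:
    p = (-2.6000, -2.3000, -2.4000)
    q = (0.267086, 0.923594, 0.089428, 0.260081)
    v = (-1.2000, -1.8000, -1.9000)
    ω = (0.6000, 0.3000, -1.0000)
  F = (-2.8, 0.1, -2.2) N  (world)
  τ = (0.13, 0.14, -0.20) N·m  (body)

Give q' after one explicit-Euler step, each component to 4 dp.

Hamilton product q⊗(0,ω) = (-0.3209038, -0.0072007, 1.1597684, -0.0436646)
q' = normalize(q + ½dt·q⊗(0,ω)) = (0.2606, 0.9232, 0.1126, 0.2591)

q' = (0.2606, 0.9232, 0.1126, 0.2591)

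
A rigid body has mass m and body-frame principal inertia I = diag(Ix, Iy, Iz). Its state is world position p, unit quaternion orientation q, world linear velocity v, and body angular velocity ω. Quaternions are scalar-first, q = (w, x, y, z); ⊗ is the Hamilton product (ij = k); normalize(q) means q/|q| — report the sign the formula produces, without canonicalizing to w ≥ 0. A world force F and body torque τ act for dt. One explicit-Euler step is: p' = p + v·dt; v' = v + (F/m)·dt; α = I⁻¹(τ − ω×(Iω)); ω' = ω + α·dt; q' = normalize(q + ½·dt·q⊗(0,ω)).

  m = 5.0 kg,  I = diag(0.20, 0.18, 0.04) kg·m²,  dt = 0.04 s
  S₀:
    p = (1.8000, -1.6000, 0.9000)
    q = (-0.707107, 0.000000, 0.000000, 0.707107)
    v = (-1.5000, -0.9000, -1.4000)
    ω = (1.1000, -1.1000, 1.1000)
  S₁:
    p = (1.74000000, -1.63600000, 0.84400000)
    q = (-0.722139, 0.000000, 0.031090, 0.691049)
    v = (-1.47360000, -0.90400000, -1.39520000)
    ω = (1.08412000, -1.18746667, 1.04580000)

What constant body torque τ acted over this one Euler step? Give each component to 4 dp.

τ = (0.0900, -0.2000, -0.0300)

Δω = ω₁−ω₀ = (-0.01588000, -0.08746667, -0.05420000)
τ = I·(Δω/dt) + ω₀×(Iω₀) = (0.0900, -0.2000, -0.0300)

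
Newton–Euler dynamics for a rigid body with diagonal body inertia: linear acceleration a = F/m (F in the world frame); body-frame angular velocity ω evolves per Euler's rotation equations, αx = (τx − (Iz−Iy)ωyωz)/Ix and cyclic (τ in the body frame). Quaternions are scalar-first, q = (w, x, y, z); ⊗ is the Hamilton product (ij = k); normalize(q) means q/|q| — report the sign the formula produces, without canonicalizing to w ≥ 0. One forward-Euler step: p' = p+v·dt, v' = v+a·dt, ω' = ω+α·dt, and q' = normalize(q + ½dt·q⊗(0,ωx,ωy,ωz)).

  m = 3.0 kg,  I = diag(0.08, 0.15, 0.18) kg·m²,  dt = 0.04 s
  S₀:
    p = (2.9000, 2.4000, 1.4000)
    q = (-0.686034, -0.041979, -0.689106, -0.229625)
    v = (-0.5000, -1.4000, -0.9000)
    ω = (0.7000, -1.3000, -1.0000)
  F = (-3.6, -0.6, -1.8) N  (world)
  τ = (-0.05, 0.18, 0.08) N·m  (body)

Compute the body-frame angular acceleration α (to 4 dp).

α = (-1.1125, 0.7333, 0.7983)

precession coupling ω×(Iω) = (0.0390, 0.0700, -0.0637)
angular accel α = (-1.1125, 0.7333, 0.7983)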